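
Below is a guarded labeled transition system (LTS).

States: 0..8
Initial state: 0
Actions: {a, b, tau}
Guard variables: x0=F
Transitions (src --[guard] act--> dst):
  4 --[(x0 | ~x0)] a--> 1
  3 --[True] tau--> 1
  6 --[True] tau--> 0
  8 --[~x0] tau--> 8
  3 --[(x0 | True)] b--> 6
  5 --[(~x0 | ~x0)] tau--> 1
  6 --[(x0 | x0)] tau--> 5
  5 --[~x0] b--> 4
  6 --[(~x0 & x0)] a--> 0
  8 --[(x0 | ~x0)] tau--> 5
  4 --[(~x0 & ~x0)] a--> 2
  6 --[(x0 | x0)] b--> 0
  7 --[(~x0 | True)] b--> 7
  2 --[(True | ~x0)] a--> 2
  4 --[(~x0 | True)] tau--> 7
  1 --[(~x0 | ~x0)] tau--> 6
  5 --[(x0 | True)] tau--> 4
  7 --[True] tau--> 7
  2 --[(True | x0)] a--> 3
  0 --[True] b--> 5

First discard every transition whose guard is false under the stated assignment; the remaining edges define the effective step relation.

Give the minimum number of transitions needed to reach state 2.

Layered search for 2:
  L0 = {0}
  L1 = {5}
  L2 = {1,4}
  L3 = {2,6,7}
depth(2)=3, e.g. b·b·a

Answer: 3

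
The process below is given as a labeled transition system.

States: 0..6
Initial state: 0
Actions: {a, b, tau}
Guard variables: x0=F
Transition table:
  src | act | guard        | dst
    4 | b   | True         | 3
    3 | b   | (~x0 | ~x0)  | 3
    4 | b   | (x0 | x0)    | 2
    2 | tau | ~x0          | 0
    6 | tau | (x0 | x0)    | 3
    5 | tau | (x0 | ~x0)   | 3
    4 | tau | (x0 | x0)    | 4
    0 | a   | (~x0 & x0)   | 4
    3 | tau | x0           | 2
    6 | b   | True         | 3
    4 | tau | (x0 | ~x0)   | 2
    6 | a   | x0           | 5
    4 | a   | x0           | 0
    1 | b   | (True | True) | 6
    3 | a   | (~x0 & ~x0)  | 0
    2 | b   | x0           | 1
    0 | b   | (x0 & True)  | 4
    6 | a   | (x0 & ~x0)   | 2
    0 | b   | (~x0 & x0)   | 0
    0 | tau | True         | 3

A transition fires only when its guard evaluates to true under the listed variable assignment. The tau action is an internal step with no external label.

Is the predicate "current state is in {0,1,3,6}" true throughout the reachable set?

Answer: INVARIANT HOLDS

Working:
Allowed set {0,1,3,6}
Reach set: {0,3}
  0: safe
  3: safe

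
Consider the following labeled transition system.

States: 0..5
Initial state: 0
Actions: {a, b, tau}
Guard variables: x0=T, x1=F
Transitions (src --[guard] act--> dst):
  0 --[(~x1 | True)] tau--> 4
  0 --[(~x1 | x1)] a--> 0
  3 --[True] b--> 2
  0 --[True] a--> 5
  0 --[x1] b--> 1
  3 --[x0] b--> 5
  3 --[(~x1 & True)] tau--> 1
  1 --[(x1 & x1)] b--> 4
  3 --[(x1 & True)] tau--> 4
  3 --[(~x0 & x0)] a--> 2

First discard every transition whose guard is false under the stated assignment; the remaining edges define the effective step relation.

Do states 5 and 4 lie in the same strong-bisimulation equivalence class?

Answer: BISIMILAR

Trace:
Bisimulation quotient by refinement:
  P[0] = {{0,1,2,3,4,5}}
  P[1] = {{0},{1,2,4,5},{3}}
3 equivalence class(es) (converged in 2)
class of 5: {1,2,4,5}; class of 4: {1,2,4,5}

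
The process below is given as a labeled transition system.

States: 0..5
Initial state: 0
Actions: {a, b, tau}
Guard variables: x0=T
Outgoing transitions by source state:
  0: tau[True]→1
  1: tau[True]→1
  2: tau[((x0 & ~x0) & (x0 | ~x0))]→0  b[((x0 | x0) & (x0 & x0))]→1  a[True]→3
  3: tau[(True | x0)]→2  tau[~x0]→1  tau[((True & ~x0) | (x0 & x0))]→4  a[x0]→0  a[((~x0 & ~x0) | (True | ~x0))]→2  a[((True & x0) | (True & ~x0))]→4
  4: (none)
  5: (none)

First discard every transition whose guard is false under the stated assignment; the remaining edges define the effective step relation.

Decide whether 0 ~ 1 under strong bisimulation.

Compute ~ classes (split until stable):
  P[0] = {{0,1,2,3,4,5}}
  P[1] = {{0,1},{2},{3},{4,5}}
Fixed point at round 2; 4 class(es).
0∈{0,1}, 1∈{0,1}

Answer: BISIMILAR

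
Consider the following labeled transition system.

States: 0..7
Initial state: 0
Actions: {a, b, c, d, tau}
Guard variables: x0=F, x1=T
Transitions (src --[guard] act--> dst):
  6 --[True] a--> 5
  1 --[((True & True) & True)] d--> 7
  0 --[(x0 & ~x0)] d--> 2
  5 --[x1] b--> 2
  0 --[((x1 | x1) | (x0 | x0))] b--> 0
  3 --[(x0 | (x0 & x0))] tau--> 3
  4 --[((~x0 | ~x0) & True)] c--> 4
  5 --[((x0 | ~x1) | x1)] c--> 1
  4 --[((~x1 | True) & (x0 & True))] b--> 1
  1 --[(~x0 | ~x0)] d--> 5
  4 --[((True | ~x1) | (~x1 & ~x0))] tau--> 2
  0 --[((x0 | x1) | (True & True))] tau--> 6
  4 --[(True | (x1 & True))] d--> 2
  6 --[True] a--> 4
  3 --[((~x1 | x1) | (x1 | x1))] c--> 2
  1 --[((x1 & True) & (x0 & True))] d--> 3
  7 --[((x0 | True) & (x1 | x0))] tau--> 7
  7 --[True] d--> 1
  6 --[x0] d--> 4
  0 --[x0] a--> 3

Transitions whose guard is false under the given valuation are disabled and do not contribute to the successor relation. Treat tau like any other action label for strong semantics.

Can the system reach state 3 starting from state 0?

Answer: UNREACHABLE

Working:
Guard filter leaves 14 enabled edge(s).
L0 = {0}
L1 = {6}  total {0,6}
L2 = {4,5}  total {0,4,5,6}
L3 = {1,2}  total {0,1,2,4,5,6}
L4 = {7}  total {0,1,2,4,5,6,7}
Reachable = {0,1,2,4,5,6,7}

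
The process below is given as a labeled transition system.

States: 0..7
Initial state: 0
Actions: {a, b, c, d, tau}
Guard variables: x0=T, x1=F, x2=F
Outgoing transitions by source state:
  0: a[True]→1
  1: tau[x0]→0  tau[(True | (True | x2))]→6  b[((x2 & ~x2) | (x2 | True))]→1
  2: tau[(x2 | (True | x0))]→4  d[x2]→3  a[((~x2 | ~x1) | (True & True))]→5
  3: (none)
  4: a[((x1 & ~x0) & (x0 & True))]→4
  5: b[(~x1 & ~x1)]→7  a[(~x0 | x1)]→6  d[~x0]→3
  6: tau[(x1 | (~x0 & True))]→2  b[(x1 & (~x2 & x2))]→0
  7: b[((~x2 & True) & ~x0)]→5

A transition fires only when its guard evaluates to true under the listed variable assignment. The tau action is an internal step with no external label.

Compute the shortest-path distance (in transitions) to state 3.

BFS to 3:
  depth 0: {0}
  depth 1: {1}
  depth 2: {6}
3 never appears.

Answer: UNREACHABLE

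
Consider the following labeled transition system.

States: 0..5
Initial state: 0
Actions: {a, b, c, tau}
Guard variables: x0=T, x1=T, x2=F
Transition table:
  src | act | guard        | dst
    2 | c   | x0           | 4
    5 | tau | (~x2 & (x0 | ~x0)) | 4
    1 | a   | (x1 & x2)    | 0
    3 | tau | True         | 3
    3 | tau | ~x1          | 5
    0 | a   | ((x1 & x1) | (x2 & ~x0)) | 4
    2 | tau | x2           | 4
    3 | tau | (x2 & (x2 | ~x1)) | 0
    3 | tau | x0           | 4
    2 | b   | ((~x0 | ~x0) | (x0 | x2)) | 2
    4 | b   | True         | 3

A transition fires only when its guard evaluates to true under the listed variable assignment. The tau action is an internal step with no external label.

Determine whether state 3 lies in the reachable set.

Guard filter leaves 7 enabled edge(s).
Layer 0: {0}
Layer 1: {4}  total {0,4}
Layer 2: {3}  total {0,3,4}
R = {0,3,4}
trace reaching 3: a·b

Answer: REACHABLE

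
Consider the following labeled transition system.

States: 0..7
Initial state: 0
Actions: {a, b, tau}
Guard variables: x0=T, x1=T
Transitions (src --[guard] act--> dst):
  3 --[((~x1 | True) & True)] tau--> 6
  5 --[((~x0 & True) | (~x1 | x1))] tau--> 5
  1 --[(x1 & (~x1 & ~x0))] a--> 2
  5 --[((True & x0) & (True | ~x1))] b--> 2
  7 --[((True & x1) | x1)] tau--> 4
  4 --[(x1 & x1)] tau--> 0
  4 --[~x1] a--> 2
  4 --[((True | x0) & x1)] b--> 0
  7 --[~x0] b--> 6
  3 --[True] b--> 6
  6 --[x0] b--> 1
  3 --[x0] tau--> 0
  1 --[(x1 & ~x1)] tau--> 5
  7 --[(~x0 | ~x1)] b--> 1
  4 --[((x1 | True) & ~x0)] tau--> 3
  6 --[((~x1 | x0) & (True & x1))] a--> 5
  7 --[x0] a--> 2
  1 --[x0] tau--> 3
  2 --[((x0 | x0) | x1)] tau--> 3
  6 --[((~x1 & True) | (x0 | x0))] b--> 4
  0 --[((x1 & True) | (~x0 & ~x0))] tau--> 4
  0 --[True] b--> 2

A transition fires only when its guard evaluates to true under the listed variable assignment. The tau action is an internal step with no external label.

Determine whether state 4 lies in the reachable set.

Answer: REACHABLE

Working:
Guard filter leaves 16 enabled edge(s).
L0 = {0}
L1 = {2,4}  cumulative {0,2,4}
L2 = {3}  cumulative {0,2,3,4}
L3 = {6}  cumulative {0,2,3,4,6}
L4 = {1,5}  cumulative {0,1,2,3,4,5,6}
Reach set: {0,1,2,3,4,5,6}
witness 4: tau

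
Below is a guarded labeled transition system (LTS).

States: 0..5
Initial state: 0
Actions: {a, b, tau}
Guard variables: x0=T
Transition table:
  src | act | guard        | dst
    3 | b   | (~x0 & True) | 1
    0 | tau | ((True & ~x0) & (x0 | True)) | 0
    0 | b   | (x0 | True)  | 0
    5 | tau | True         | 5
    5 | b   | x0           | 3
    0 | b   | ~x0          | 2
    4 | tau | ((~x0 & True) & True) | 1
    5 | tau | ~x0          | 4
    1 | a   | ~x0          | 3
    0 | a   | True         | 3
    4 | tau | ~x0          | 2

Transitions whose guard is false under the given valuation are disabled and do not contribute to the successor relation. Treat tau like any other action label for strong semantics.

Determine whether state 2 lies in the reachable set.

4 transition(s) survive guard evaluation.
Layer 0: {0}
Layer 1: {3}  now seen {0,3}
R = {0,3}

Answer: UNREACHABLE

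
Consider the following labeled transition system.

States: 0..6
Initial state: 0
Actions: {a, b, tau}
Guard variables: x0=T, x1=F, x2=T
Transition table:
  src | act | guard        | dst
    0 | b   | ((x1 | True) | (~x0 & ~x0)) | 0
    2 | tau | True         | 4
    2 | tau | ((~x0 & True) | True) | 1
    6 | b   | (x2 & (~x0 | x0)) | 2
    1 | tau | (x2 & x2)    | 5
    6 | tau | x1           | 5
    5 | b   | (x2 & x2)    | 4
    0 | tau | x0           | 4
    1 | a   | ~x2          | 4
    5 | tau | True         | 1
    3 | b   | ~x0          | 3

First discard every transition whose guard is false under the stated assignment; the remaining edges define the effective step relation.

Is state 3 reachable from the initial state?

Answer: UNREACHABLE

Trace:
After dropping false guards: 8 live edges.
Layer 0: {0}
Layer 1: {4}  now seen {0,4}
R = {0,4}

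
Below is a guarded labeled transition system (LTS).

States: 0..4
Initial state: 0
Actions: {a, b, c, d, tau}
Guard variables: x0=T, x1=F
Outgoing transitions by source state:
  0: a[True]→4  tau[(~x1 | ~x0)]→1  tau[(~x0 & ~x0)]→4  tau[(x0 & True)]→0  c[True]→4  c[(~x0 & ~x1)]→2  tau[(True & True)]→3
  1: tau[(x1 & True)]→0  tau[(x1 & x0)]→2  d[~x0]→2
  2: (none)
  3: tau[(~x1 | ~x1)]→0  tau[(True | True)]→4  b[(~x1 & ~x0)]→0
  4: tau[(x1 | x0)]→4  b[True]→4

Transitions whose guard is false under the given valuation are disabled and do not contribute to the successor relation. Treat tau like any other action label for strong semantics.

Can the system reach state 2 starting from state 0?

Answer: UNREACHABLE

Trace:
9 transition(s) survive guard evaluation.
L0 = {0}
L1 = {1,3,4}  total {0,1,3,4}
Reach set: {0,1,3,4}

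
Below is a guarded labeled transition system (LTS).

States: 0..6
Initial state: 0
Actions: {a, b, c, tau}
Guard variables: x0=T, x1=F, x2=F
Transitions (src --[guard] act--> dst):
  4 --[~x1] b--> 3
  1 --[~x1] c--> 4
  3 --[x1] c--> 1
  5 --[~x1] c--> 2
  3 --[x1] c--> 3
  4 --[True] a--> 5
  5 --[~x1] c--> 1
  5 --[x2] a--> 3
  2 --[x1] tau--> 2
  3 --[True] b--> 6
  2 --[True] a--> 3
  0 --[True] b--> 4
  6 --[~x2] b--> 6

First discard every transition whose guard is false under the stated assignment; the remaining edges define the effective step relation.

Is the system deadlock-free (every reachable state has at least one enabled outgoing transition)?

Answer: DEADLOCK-FREE

Analysis:
R = {0,1,2,3,4,5,6}
  0: b→4  [1 exit(s)]
  1: c→4  [1 exit(s)]
  2: a→3  [1 exit(s)]
  3: b→6  [1 exit(s)]
  4: a→5  b→3  [2 exit(s)]
  5: c→1  c→2  [2 exit(s)]
  6: b→6  [1 exit(s)]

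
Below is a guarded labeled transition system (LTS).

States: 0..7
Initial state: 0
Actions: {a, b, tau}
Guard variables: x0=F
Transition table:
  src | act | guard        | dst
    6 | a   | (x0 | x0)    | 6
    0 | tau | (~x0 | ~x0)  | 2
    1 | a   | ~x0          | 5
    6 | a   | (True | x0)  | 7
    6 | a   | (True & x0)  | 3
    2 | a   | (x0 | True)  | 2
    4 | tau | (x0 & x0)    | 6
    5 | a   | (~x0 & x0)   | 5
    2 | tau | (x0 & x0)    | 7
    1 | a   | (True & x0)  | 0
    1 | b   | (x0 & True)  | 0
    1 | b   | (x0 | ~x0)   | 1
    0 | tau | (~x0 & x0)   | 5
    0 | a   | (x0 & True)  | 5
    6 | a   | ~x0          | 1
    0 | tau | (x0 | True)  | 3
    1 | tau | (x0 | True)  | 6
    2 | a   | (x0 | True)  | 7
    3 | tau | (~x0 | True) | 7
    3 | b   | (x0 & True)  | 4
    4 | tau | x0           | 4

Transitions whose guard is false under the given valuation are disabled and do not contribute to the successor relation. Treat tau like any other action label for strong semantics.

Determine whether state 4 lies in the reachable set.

Answer: UNREACHABLE

Analysis:
Guard filter leaves 10 enabled edge(s).
depth 0: {0}
depth 1: {2,3}  now seen {0,2,3}
depth 2: {7}  now seen {0,2,3,7}
Reachable = {0,2,3,7}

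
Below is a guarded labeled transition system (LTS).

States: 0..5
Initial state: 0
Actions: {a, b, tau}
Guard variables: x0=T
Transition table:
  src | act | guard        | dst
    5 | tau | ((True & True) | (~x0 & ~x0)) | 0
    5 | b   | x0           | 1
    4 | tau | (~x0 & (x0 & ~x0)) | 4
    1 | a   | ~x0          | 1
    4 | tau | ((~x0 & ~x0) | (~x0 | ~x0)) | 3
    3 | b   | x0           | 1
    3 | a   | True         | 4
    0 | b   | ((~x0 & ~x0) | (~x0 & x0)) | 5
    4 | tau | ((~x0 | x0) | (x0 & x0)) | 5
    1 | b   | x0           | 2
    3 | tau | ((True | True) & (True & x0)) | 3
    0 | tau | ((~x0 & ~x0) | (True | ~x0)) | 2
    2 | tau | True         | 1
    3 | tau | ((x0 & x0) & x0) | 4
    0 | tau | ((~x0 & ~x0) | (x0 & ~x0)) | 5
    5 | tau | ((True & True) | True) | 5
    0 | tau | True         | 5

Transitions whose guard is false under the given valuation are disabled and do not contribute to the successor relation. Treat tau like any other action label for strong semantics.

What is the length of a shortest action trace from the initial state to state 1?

Answer: 2

Trace:
BFS to 1:
  depth 0: {0}
  depth 1: {2,5}
  depth 2: {1}
1 enters at depth 2; path tau·tau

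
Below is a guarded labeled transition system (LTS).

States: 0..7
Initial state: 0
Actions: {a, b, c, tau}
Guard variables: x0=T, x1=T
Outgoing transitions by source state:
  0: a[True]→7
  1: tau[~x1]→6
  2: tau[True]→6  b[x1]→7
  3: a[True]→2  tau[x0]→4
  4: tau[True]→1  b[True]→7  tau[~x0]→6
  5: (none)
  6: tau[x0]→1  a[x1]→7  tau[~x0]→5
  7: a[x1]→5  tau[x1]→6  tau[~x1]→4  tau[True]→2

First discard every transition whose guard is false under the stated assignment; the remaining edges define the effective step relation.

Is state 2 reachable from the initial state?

After dropping false guards: 12 live edges.
Layer 0: {0}
Layer 1: {7}  total {0,7}
Layer 2: {2,5,6}  total {0,2,5,6,7}
Layer 3: {1}  total {0,1,2,5,6,7}
Reach set: {0,1,2,5,6,7}
witness 2: a·tau

Answer: REACHABLE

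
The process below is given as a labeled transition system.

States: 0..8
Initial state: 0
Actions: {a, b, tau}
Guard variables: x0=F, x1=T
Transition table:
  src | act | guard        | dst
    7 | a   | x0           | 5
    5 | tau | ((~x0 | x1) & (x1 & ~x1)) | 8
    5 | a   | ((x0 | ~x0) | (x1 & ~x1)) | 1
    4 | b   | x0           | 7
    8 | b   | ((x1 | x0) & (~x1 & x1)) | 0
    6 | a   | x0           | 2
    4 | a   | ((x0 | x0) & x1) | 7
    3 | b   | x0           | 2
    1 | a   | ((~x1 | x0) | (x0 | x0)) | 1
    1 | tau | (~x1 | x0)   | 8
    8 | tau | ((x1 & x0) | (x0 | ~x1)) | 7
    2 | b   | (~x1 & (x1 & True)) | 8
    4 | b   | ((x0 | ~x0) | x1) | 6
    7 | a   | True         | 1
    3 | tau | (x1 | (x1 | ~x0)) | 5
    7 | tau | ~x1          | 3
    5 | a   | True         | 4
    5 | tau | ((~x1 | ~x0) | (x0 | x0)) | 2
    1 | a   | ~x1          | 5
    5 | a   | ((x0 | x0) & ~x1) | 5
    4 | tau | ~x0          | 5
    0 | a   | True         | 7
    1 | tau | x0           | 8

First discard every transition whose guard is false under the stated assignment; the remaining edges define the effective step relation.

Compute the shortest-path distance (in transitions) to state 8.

Layered search for 8:
  Layer 0: {0}
  Layer 1: {7}
  Layer 2: {1}
8 never appears.

Answer: UNREACHABLE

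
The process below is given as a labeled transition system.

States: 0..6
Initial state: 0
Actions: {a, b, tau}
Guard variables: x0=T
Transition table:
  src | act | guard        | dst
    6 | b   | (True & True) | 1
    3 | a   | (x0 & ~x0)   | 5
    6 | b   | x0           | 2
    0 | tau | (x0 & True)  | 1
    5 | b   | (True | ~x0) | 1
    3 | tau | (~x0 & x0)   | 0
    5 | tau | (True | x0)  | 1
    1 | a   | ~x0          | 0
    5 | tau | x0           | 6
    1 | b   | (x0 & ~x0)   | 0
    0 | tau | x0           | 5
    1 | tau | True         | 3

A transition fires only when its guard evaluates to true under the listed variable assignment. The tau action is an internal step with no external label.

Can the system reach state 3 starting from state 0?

After dropping false guards: 8 live edges.
Layer 0: {0}
Layer 1: {1,5}  cumulative {0,1,5}
Layer 2: {3,6}  cumulative {0,1,3,5,6}
Layer 3: {2}  cumulative {0,1,2,3,5,6}
R = {0,1,2,3,5,6}
Path to 3: tau·tau

Answer: REACHABLE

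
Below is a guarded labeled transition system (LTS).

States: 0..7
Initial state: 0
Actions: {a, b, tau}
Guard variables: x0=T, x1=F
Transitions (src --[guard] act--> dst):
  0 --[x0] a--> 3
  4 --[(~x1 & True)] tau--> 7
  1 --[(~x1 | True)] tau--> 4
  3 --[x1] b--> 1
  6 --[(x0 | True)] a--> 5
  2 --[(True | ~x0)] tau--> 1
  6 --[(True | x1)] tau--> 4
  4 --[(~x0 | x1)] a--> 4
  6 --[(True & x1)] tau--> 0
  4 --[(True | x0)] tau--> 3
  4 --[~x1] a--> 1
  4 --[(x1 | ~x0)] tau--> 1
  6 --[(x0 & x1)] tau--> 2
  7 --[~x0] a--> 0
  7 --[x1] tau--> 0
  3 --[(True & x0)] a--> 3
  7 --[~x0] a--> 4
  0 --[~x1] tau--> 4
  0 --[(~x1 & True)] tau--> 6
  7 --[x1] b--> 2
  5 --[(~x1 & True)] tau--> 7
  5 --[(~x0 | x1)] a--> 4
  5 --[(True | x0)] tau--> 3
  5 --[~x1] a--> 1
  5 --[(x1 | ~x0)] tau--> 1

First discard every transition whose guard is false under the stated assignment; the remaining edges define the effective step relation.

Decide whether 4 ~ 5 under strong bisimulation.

Refine partition for ~:
  π0 = {{0,1,2,3,4,5,6,7}}
  π1 = {{0,4,5,6},{1,2},{3},{7}}
  π2 = {{0},{1},{2},{3},{4,5},{6},{7}}
stable after 3 split(s): 7 block(s)
class of 4: {4,5}; class of 5: {4,5}

Answer: BISIMILAR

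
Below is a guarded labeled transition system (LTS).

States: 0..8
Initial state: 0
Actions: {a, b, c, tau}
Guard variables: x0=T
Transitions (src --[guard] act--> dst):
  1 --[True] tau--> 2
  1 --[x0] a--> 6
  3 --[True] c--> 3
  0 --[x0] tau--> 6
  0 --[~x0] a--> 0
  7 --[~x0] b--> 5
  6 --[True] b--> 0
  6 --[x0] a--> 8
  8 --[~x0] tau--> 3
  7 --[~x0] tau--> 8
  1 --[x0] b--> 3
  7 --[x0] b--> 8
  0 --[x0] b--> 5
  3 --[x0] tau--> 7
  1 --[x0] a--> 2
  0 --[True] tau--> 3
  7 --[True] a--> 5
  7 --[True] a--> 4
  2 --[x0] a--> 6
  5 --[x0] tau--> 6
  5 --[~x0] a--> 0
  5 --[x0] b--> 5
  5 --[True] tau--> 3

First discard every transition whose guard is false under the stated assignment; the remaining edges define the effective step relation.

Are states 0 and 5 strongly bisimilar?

Compute ~ classes (split until stable):
  π0 = {{0,1,2,3,4,5,6,7,8}}
  π1 = {{0,5},{1},{2},{3},{4,8},{6,7}}
  π2 = {{0,5},{1},{2},{3},{4,8},{6},{7}}
7 equivalence class(es) (converged in 3)
class of 0: {0,5}; class of 5: {0,5}

Answer: BISIMILAR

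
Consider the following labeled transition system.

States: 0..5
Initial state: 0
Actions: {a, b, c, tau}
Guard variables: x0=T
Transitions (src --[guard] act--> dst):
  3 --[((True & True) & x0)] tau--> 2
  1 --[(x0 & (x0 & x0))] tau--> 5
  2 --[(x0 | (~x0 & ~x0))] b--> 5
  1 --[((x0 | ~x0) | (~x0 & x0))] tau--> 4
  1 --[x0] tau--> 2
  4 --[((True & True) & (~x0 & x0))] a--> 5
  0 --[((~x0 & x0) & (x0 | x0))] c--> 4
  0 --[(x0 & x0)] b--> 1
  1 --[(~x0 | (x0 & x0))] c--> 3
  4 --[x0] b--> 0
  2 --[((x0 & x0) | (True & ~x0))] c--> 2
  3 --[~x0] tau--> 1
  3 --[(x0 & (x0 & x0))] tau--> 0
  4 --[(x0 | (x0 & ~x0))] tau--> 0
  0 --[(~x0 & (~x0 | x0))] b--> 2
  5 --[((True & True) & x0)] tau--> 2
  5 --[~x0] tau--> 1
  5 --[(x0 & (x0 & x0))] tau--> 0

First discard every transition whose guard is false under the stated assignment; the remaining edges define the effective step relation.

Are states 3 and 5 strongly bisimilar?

Compute ~ classes (split until stable):
  round 0: {{0,1,2,3,4,5}}
  round 1: {{0},{1},{2},{3,5},{4}}
Fixed point at round 2; 5 class(es).
3∈{3,5}, 5∈{3,5}

Answer: BISIMILAR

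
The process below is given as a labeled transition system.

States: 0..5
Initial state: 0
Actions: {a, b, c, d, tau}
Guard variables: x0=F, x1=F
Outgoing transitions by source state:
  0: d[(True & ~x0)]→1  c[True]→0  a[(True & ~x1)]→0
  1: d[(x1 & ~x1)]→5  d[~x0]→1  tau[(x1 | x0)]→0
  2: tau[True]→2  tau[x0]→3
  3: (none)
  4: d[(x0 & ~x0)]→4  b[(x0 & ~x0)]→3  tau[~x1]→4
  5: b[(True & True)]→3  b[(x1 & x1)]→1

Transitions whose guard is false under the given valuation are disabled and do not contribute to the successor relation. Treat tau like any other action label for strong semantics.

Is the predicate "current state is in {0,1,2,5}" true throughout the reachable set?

Answer: INVARIANT HOLDS

Trace:
Allowed set {0,1,2,5}
Reach set: {0,1}
  0: ✓
  1: ✓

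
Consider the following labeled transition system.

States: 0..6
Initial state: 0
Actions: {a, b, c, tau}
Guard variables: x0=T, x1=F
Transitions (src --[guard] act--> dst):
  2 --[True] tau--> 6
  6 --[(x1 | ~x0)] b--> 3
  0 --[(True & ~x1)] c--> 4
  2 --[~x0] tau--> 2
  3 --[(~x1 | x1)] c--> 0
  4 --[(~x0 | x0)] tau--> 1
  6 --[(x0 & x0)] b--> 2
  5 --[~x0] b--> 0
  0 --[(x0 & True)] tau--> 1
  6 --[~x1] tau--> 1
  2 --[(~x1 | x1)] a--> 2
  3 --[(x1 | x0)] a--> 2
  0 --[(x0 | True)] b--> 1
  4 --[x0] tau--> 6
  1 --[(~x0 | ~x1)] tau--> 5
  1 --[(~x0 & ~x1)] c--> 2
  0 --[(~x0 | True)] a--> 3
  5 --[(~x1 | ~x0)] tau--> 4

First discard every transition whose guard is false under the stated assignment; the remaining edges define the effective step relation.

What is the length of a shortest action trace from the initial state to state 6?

Answer: 2

Analysis:
BFS to 6:
  L0 = {0}
  L1 = {1,3,4}
  L2 = {2,5,6}
depth(6)=2, e.g. c·tau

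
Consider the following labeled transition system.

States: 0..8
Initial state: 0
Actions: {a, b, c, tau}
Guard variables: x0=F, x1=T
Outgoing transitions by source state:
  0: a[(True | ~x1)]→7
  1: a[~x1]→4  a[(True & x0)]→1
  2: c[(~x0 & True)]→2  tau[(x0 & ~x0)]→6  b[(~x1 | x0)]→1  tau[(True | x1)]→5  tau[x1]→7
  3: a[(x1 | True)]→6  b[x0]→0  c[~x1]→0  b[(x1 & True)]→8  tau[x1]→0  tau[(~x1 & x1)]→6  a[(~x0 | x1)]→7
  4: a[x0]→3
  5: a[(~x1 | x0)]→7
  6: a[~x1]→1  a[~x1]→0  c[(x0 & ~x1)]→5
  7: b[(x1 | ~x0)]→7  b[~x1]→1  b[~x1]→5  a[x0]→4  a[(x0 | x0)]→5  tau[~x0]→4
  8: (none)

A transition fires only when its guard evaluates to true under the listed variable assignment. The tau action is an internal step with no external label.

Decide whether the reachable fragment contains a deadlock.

Reach set: {0,4,7}
  0: a→7  [deg 1]
  4: ∅  [no exit]
  7: b→7  tau→4  [deg 2]
trace reaching 4: a·tau

Answer: DEADLOCK at state 4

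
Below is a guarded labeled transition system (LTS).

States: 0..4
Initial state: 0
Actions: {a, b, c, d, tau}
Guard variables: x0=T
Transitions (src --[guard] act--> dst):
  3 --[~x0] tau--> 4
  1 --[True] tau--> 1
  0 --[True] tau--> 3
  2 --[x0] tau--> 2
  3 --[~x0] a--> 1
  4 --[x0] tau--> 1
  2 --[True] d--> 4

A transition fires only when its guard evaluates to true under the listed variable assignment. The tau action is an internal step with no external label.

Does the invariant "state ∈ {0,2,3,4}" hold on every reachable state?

Allowed set {0,2,3,4}
Reach set: {0,3}
  0: safe
  3: safe

Answer: INVARIANT HOLDS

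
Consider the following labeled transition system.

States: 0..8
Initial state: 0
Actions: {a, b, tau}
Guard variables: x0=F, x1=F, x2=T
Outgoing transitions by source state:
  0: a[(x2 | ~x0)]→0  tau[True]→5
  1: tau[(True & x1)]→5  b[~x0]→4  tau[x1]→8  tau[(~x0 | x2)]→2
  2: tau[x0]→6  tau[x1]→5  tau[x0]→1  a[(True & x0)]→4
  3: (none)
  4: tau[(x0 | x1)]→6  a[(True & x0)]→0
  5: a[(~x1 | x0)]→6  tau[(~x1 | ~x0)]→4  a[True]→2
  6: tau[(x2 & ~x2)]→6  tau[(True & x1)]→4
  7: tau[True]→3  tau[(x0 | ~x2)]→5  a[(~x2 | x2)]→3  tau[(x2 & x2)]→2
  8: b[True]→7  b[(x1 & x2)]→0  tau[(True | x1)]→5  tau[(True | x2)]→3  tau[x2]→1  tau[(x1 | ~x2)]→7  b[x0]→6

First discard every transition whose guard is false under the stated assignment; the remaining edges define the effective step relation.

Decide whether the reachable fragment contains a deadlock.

Answer: DEADLOCK at state 2

Analysis:
Reachable = {0,2,4,5,6}
  0: a→0  tau→5  [2 exit(s)]
  2: ∅  [deadlock]
  4: ∅  [deadlock]
  5: a→2  a→6  tau→4  [3 exit(s)]
  6: ∅  [deadlock]
Path to 2: tau·a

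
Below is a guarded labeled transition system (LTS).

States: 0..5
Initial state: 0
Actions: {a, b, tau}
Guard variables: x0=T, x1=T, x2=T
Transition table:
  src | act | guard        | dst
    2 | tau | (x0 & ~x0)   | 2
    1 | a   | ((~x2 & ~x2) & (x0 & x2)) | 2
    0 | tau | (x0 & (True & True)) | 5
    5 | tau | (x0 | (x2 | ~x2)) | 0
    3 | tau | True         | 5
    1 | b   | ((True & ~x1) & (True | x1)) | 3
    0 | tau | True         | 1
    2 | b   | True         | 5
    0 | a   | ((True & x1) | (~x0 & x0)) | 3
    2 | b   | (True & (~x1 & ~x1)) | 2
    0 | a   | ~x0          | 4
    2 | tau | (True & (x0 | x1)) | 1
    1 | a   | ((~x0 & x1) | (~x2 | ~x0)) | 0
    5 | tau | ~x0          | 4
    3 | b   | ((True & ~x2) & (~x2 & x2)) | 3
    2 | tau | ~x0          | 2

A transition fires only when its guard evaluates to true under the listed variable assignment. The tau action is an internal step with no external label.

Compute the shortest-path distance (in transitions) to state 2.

Answer: UNREACHABLE

Working:
BFS to 2:
  Layer 0: {0}
  Layer 1: {1,3,5}
2 never appears.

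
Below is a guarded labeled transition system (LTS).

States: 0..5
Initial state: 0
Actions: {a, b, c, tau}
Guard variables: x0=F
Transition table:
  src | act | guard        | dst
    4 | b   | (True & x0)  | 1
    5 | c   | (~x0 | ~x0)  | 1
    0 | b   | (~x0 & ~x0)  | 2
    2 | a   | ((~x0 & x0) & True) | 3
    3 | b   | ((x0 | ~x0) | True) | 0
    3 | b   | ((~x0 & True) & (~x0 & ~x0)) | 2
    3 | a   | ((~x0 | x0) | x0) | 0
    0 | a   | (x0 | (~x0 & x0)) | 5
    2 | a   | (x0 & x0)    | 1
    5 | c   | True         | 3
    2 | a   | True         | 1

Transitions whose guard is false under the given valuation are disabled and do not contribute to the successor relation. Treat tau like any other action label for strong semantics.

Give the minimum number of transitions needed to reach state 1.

Answer: 2

Analysis:
Breadth-first toward 1:
  depth 0: {0}
  depth 1: {2}
  depth 2: {1}
1 enters at depth 2; path b·a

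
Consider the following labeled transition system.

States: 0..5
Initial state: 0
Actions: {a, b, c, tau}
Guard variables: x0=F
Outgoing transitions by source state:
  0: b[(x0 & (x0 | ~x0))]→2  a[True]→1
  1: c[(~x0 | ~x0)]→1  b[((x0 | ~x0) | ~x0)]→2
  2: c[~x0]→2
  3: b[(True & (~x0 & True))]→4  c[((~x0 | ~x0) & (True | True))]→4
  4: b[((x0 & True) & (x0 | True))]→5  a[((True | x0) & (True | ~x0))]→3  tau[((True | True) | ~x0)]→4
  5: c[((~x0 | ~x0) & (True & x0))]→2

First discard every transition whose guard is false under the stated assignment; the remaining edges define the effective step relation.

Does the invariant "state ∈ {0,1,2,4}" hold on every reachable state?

Answer: INVARIANT HOLDS

Trace:
Inv-set: {0,1,2,4}
Reachable = {0,1,2}
  0: safe
  1: safe
  2: safe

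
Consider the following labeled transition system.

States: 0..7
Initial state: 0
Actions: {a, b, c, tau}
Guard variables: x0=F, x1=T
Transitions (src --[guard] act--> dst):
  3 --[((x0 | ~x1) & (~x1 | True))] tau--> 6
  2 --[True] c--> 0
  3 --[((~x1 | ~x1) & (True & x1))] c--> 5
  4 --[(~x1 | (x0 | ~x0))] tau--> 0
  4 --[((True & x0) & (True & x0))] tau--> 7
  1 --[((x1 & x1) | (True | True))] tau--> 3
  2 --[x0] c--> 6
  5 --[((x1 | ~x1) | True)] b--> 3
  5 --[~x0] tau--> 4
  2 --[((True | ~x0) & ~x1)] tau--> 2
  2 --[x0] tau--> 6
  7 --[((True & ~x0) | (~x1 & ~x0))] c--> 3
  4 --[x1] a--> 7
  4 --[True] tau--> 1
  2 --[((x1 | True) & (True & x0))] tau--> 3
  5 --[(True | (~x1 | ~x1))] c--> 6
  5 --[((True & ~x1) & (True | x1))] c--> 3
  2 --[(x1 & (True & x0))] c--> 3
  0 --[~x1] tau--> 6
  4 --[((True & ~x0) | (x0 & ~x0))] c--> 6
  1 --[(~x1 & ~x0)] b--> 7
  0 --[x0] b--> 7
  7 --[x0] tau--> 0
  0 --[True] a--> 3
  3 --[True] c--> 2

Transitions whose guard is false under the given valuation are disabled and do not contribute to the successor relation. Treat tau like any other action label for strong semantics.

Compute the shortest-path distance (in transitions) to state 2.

BFS to 2:
  depth 0: {0}
  depth 1: {3}
  depth 2: {2}
first hit 2 at d=2 via a·c

Answer: 2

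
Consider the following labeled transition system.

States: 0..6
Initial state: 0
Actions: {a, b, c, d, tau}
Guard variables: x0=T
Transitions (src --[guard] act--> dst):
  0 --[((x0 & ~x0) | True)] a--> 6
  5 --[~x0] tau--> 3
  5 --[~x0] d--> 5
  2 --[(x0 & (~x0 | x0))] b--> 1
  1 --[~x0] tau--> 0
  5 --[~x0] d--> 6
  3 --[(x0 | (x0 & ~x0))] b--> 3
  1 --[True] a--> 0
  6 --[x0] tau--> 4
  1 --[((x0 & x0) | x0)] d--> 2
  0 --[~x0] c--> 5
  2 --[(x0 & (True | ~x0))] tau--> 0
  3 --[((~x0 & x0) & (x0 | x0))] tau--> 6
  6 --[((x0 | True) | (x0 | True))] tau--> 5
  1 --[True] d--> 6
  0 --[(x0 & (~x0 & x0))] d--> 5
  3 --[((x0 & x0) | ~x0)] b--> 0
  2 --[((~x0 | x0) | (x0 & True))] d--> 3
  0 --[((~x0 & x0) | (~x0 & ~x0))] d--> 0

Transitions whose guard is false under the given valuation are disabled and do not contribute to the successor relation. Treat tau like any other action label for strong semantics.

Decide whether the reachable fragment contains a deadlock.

Answer: DEADLOCK at state 4

Analysis:
Reach set: {0,4,5,6}
  0: a→6  [deg 1]
  4: ∅  [STUCK]
  5: ∅  [STUCK]
  6: tau→4  tau→5  [deg 2]
Path to 4: a·tau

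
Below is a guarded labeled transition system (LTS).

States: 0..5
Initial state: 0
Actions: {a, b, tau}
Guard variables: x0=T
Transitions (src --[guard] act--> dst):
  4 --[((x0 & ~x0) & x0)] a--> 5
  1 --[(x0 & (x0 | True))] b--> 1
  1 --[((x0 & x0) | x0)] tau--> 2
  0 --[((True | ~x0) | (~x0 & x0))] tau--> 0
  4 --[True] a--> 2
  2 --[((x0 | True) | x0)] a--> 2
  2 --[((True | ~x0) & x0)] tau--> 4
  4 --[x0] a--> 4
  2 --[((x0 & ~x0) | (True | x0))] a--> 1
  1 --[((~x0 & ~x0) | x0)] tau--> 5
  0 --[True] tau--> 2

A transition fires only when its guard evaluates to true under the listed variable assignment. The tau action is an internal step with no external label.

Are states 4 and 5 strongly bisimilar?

Bisimulation quotient by refinement:
  round 0: {{0,1,2,3,4,5}}
  round 1: {{0},{1},{2},{3,5},{4}}
stable after 2 split(s): 5 block(s)
[4]={4}  [5]={3,5}

Answer: NOT BISIMILAR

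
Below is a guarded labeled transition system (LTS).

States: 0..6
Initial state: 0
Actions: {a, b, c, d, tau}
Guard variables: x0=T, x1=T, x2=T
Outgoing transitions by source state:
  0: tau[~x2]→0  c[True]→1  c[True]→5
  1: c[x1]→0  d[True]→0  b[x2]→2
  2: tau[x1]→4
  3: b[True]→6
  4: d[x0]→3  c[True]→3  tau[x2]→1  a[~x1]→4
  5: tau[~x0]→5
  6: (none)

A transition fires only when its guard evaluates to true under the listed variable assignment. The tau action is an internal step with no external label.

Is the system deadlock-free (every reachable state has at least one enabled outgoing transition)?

R = {0,1,2,3,4,5,6}
  0: c→1  c→5  [2 out]
  1: b→2  c→0  d→0  [3 out]
  2: tau→4  [1 out]
  3: b→6  [1 out]
  4: c→3  d→3  tau→1  [3 out]
  5: ∅  [deadlock]
  6: ∅  [deadlock]
witness 5: c

Answer: DEADLOCK at state 5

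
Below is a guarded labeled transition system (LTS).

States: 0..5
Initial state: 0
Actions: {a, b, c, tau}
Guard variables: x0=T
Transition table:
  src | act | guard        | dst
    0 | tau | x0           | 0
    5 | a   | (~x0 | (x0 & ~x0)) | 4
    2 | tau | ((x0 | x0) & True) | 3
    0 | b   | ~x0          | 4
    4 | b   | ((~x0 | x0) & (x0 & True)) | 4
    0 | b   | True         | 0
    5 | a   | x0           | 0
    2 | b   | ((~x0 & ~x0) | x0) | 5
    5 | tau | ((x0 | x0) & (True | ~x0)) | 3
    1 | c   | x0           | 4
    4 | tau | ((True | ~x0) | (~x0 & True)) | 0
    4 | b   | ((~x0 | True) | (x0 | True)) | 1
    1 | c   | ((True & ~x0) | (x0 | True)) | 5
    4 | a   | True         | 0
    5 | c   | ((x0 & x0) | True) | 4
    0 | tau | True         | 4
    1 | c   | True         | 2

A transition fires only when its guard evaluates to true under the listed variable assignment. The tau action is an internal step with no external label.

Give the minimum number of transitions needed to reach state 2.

Answer: 3

Analysis:
Breadth-first toward 2:
  Layer 0: {0}
  Layer 1: {4}
  Layer 2: {1}
  Layer 3: {2,5}
2 enters at depth 3; path tau·b·c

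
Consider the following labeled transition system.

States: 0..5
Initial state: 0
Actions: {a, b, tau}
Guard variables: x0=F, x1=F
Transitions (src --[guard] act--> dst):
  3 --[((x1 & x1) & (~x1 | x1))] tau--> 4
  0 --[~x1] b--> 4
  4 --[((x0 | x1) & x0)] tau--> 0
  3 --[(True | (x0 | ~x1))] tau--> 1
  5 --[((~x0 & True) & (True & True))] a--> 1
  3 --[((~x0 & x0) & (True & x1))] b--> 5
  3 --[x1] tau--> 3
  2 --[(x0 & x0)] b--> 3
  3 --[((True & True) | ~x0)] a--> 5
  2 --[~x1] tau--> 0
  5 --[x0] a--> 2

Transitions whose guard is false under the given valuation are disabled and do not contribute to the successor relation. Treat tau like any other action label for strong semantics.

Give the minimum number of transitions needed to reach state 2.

Answer: UNREACHABLE

Trace:
Layered search for 2:
  Layer 0: {0}
  Layer 1: {4}
2 never appears.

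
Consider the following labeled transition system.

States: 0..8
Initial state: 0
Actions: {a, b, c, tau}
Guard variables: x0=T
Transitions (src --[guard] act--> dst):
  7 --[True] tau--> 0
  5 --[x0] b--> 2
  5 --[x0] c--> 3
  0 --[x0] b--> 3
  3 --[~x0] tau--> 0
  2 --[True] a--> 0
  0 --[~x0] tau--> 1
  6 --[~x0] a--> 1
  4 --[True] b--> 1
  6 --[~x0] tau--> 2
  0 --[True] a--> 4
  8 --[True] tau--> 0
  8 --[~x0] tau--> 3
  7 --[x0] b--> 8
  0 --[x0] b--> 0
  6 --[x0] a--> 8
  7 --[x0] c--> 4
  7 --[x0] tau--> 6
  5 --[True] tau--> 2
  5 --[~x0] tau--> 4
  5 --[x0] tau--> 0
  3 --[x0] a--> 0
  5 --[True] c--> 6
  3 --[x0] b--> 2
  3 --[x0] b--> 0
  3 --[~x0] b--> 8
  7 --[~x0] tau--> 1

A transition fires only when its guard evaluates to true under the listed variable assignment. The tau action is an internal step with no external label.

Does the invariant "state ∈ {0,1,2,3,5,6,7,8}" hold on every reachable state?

Safe = {0,1,2,3,5,6,7,8}
Reach set: {0,1,2,3,4}
  0: ✓
  1: ✓
  2: ✓
  3: ✓
  4: outside
witness against invariant: a → 4

Answer: INVARIANT VIOLATED at state 4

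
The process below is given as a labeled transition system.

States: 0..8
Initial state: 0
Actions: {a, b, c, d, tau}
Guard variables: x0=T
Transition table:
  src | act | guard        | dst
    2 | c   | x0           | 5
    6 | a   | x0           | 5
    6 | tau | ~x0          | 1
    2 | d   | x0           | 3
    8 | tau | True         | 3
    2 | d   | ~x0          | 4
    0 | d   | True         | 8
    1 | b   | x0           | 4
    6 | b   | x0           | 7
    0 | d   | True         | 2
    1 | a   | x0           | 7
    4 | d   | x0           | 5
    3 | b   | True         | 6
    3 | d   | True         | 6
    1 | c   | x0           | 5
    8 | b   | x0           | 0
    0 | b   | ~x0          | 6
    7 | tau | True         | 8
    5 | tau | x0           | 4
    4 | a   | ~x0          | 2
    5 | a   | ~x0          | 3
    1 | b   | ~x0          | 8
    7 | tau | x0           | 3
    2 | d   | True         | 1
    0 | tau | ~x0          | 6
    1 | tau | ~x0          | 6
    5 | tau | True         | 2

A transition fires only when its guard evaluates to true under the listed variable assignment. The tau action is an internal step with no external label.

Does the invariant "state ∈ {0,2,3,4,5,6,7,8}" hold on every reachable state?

Safe = {0,2,3,4,5,6,7,8}
Reachable = {0,1,2,3,4,5,6,7,8}
  0: ✓
  1: outside
  2: ✓
  3: ✓
  4: ✓
  5: ✓
  6: ✓
  7: ✓
  8: ✓
witness against invariant: d·d → 1

Answer: INVARIANT VIOLATED at state 1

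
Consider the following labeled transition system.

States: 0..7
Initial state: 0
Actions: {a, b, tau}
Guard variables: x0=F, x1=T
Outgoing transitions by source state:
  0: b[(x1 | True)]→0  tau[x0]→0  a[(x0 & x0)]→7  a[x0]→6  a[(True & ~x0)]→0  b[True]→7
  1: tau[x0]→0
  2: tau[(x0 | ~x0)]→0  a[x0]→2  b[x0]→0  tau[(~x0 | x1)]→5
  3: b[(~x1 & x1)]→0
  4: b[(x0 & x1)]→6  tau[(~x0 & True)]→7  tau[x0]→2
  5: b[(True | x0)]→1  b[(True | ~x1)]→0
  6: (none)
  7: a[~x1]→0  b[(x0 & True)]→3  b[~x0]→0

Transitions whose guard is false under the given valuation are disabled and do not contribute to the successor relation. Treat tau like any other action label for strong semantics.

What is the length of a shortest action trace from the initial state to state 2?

Layered search for 2:
  depth 0: {0}
  depth 1: {7}
2 never appears.

Answer: UNREACHABLE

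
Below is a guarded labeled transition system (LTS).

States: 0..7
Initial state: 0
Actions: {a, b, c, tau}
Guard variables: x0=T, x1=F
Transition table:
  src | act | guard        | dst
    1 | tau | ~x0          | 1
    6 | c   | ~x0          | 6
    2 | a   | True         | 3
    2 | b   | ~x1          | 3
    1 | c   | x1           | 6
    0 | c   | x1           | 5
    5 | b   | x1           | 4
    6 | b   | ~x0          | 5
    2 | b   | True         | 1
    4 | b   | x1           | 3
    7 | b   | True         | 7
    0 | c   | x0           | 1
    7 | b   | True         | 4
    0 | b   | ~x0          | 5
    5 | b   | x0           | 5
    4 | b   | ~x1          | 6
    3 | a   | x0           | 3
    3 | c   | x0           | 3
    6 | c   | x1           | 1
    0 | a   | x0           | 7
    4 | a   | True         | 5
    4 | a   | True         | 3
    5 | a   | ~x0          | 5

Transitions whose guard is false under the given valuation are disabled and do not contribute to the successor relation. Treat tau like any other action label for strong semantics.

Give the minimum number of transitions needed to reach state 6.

Breadth-first toward 6:
  depth 0: {0}
  depth 1: {1,7}
  depth 2: {4}
  depth 3: {3,5,6}
depth(6)=3, e.g. a·b·b

Answer: 3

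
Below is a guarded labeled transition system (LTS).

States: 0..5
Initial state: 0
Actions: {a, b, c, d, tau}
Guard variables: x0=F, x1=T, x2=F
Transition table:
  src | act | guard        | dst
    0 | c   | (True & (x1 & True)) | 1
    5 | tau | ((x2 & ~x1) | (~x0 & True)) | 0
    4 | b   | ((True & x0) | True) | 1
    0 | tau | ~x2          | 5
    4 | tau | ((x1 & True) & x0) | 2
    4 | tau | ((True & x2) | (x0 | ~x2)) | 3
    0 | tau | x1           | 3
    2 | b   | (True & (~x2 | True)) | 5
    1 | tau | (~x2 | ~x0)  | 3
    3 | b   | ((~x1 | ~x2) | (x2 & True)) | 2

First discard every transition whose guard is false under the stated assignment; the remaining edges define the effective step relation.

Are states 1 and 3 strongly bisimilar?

Refine partition for ~:
  π0 = {{0,1,2,3,4,5}}
  π1 = {{0},{1,5},{2,3},{4}}
  π2 = {{0},{1},{2},{3},{4},{5}}
stable after 3 split(s): 6 block(s)
1∈{1}, 3∈{3}

Answer: NOT BISIMILAR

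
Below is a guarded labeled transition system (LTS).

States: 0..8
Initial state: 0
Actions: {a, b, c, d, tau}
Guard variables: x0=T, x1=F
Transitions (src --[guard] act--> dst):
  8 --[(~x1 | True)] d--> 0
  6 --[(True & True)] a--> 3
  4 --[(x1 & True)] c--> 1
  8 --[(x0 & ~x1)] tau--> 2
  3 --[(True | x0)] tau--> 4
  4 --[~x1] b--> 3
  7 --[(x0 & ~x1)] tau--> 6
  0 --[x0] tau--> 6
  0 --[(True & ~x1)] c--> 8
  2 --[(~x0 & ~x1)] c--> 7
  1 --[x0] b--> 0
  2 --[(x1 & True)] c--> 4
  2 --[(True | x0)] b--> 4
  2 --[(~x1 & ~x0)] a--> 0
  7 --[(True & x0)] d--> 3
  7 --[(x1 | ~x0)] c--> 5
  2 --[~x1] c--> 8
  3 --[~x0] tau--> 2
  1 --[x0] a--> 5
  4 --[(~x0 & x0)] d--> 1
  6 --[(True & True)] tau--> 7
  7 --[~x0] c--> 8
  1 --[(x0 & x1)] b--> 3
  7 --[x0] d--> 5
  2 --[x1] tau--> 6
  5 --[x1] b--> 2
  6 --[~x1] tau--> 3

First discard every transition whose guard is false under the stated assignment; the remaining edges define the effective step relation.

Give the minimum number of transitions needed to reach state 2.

BFS to 2:
  depth 0: {0}
  depth 1: {6,8}
  depth 2: {2,3,7}
depth(2)=2, e.g. c·tau

Answer: 2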